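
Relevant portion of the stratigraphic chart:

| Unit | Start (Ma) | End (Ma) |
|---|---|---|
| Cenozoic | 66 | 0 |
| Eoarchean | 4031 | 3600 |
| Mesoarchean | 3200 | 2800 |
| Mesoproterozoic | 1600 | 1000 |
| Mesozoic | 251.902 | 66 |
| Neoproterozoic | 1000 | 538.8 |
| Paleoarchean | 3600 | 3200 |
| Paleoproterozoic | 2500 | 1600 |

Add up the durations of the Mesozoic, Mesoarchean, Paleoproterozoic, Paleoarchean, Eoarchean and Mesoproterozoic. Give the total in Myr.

Each duration: Mesozoic = 185.902; Mesoarchean = 400; Paleoproterozoic = 900; Paleoarchean = 400; Eoarchean = 431; Mesoproterozoic = 600.
Sum: 185.902 + 400 + 900 + 400 + 431 + 600 = 2916.902 Myr.

2916.902 million years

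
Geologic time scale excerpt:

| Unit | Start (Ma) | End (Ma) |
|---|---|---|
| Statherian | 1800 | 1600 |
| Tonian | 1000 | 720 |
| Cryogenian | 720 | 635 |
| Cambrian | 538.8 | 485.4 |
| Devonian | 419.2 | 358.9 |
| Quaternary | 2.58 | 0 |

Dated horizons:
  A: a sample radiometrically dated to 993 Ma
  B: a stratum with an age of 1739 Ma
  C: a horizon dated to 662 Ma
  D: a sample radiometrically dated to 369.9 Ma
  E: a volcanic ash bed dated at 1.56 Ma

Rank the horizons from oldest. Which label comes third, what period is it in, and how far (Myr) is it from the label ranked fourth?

Larger Ma means older, so oldest first: B 1739 > A 993 > C 662 > D 369.9 > E 1.56.
Counting 3 along gives C (662 Ma); the excerpt puts that inside the Cryogenian, 720–635 Ma.
Next in line is D (369.9 Ma), and 662 − 369.9 = 292.1 Myr.

C, in the Cryogenian; 292.1 million years to D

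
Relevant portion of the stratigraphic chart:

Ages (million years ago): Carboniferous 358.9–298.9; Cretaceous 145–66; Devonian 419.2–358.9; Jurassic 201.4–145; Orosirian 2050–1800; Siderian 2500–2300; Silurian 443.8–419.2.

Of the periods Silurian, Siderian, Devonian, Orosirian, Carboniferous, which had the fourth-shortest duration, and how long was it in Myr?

Durations: Silurian 24.6; Siderian 200; Devonian 60.3; Orosirian 250; Carboniferous 60 Myr.
Sorted shortest-first: Silurian (24.6), Carboniferous (60), Devonian (60.3), Siderian (200), Orosirian (250).
The fourth shortest is Siderian at 200 Myr.

Siderian, 200 million years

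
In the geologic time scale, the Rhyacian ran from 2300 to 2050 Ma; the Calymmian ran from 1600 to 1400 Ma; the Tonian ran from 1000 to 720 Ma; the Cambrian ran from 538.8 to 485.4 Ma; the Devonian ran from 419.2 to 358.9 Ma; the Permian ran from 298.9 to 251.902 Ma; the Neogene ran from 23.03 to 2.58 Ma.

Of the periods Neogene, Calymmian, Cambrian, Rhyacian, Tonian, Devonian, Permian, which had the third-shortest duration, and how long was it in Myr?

Cambrian, 53.4 million years

Start − end for each: Neogene 23.03 − 2.58 = 20.45; Calymmian 1600 − 1400 = 200; Cambrian 538.8 − 485.4 = 53.4; Rhyacian 2300 − 2050 = 250; Tonian 1000 − 720 = 280; Devonian 419.2 − 358.9 = 60.3; Permian 298.9 − 251.902 = 46.998.
Ranking these from shortest: Neogene < Permian < Cambrian < Devonian < Calymmian < Rhyacian < Tonian.
Position 3 in that ranking is Cambrian, which lasted 53.4 Myr.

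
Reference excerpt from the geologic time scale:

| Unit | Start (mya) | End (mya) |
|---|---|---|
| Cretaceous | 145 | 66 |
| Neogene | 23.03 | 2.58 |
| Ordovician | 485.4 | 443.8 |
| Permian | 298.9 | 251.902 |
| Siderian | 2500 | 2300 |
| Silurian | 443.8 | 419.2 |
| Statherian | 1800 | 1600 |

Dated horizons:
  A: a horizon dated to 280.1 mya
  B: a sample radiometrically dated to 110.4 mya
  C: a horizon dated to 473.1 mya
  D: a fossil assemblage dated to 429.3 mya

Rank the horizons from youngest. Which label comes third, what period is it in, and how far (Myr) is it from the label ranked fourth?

D, in the Silurian; 43.8 million years to C

Sorted youngest-first by Ma: B (110.4), A (280.1), D (429.3), C (473.1).
The third youngest is D at 429.3 Ma, which lies in 443.8–419.2 Ma: the Silurian.
The fourth youngest is C at 473.1 Ma; separation = |429.3 − 473.1| = 43.8 Myr.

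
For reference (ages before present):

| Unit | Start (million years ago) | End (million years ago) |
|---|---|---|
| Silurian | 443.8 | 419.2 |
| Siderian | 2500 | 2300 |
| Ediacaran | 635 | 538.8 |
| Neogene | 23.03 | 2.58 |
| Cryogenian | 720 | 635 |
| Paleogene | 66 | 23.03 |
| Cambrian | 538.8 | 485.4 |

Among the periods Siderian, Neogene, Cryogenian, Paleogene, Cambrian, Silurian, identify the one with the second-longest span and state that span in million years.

Cryogenian, 85 million years

Durations: Siderian 200; Neogene 20.45; Cryogenian 85; Paleogene 42.97; Cambrian 53.4; Silurian 24.6 Myr.
Sorted longest-first: Siderian (200), Cryogenian (85), Cambrian (53.4), Paleogene (42.97), Silurian (24.6), Neogene (20.45).
The second longest is Cryogenian at 85 Myr.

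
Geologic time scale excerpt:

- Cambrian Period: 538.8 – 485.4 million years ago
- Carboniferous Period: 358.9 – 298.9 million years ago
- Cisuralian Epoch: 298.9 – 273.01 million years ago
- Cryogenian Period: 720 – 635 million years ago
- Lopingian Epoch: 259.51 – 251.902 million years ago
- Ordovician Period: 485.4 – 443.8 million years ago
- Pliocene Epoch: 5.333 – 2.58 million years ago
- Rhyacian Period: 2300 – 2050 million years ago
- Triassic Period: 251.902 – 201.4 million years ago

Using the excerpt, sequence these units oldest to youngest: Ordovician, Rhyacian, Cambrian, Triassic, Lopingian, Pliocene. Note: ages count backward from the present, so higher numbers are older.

Rhyacian → Cambrian → Ordovician → Lopingian → Triassic → Pliocene

The oldest of these is Rhyacian (starts 2300 Ma) and the youngest is Pliocene (ends 2.58 Ma).
In between, by decreasing start age: Cambrian (538.8), Ordovician (485.4), Lopingian (259.51), Triassic (251.902).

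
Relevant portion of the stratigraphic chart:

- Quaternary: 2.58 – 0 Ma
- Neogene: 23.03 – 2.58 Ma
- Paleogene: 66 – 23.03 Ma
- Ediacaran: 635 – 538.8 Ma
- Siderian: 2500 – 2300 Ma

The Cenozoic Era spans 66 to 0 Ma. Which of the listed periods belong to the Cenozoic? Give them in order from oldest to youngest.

Periods with both bounds inside 66–0 Ma: Paleogene (66–23.03), Neogene (23.03–2.58), Quaternary (2.58–0).

Paleogene, Neogene, Quaternary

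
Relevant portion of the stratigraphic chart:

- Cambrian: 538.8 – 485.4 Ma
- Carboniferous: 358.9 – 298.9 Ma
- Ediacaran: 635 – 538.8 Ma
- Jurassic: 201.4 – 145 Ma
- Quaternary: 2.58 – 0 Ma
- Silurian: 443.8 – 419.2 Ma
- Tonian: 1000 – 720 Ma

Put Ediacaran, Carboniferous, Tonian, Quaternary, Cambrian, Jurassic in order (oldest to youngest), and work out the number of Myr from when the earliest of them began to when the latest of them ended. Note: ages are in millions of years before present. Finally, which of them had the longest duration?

Tonian → Ediacaran → Cambrian → Carboniferous → Jurassic → Quaternary; total span 1000 Myr; longest is Tonian

Start ages (Ma): Tonian 1000, Ediacaran 635, Cambrian 538.8, Carboniferous 358.9, Jurassic 201.4, Quaternary 2.58.
Ordered oldest to youngest: Tonian, Ediacaran, Cambrian, Carboniferous, Jurassic, Quaternary.
Span = 1000 − 0 = 1000 Myr.
Durations: Quaternary 2.58, Tonian 280, Cambrian 53.4, Carboniferous 60, Ediacaran 96.2, Jurassic 56.4 → longest is Tonian (280 Myr).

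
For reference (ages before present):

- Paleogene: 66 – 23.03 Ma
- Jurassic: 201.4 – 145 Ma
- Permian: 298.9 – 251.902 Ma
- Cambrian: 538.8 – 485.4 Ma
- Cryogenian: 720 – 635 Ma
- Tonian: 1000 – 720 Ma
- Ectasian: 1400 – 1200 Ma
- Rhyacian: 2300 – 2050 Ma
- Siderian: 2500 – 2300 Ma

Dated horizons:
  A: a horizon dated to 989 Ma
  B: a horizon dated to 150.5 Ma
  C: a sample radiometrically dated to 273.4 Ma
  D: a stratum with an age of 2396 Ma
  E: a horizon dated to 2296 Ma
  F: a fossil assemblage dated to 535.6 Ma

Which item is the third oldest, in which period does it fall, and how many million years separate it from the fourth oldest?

A, in the Tonian; 453.4 million years to F

Sorted oldest-first by Ma: D (2396), E (2296), A (989), F (535.6), C (273.4), B (150.5).
The third oldest is A at 989 Ma, which lies in 1000–720 Ma: the Tonian.
The fourth oldest is F at 535.6 Ma; separation = |989 − 535.6| = 453.4 Myr.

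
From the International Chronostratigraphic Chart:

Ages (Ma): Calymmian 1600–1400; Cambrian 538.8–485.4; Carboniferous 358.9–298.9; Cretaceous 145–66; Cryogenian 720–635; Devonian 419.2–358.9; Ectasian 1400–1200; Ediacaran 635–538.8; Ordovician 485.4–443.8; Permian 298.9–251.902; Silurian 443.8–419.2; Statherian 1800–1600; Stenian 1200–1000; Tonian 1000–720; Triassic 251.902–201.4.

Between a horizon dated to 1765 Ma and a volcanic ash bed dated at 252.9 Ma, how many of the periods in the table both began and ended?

11

The older date is 1765 Ma and the younger is 252.9 Ma.
Periods with start < 1765 and end > 252.9 Ma: Calymmian (1600–1400), Ectasian (1400–1200), Stenian (1200–1000), Tonian (1000–720), Cryogenian (720–635), Ediacaran (635–538.8), Cambrian (538.8–485.4), Ordovician (485.4–443.8), Silurian (443.8–419.2), Devonian (419.2–358.9), Carboniferous (358.9–298.9).
That is 11 complete periods.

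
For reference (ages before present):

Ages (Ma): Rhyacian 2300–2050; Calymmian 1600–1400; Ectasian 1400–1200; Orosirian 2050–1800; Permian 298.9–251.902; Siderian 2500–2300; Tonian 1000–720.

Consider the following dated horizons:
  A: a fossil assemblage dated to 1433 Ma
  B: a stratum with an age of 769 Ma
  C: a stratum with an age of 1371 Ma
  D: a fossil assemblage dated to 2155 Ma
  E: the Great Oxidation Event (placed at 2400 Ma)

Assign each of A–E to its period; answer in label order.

A: 1433 Ma lies in 1600–1400 Ma, so Calymmian.
B: 769 Ma lies in 1000–720 Ma, so Tonian.
C: 1371 Ma lies in 1400–1200 Ma, so Ectasian.
D: 2155 Ma lies in 2300–2050 Ma, so Rhyacian.
E: 2400 Ma lies in 2500–2300 Ma, so Siderian.

A — Calymmian; B — Tonian; C — Ectasian; D — Rhyacian; E — Siderian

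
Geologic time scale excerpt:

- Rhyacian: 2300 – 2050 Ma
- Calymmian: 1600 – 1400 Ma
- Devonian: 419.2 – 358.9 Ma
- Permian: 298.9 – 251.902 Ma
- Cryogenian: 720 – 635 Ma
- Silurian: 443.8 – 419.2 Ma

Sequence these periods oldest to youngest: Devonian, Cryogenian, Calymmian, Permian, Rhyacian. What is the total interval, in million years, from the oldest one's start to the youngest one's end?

Start ages (Ma): Rhyacian 2300, Calymmian 1600, Cryogenian 720, Devonian 419.2, Permian 298.9.
Ordered oldest to youngest: Rhyacian, Calymmian, Cryogenian, Devonian, Permian.
Span = 2300 − 251.902 = 2048.098 Myr.

Rhyacian → Calymmian → Cryogenian → Devonian → Permian; total span 2048.098 Myr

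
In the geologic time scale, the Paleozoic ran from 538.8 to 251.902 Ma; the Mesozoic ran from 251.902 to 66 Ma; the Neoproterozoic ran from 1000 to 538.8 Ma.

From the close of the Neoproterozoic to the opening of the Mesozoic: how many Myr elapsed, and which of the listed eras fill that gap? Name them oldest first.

286.898 million years; Paleozoic

The Neoproterozoic closes at 538.8 Ma and the Mesozoic opens at 251.902 Ma, so the interval is 538.8 − 251.902 = 286.898 Myr.
An era fits inside if it starts at or after 538.8 Ma and ends at or before 251.902 Ma; oldest first that gives Paleozoic.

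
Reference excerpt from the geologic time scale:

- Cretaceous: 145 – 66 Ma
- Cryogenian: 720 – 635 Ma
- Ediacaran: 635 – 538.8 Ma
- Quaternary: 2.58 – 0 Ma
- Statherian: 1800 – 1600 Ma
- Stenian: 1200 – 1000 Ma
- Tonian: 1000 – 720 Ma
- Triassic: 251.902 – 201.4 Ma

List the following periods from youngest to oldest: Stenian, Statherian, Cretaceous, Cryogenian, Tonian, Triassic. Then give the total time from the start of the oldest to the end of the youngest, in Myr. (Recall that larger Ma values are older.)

Cretaceous → Triassic → Cryogenian → Tonian → Stenian → Statherian; total span 1734 Myr

Start ages (Ma): Statherian 1800, Stenian 1200, Tonian 1000, Cryogenian 720, Triassic 251.902, Cretaceous 145.
Ordered youngest to oldest: Cretaceous, Triassic, Cryogenian, Tonian, Stenian, Statherian.
Span = 1800 − 66 = 1734 Myr.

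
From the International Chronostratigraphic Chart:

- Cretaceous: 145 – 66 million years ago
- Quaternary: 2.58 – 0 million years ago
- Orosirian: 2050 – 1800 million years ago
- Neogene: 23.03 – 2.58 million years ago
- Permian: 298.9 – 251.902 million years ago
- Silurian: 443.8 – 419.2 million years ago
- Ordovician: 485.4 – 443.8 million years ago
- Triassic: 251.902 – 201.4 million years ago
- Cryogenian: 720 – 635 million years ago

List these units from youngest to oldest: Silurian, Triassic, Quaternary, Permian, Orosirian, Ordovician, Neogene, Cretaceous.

Quaternary, Neogene, Cretaceous, Triassic, Permian, Silurian, Ordovician, Orosirian

Read off each span (Ma): Silurian 443.8–419.2; Triassic 251.902–201.4; Quaternary 2.58–0; Permian 298.9–251.902; Orosirian 2050–1800; Ordovician 485.4–443.8; Neogene 23.03–2.58; Cretaceous 145–66.
Larger Ma is older, so oldest→youngest is Orosirian, Ordovician, Silurian, Permian, Triassic, Cretaceous, Neogene, Quaternary; reverse it for youngest→oldest.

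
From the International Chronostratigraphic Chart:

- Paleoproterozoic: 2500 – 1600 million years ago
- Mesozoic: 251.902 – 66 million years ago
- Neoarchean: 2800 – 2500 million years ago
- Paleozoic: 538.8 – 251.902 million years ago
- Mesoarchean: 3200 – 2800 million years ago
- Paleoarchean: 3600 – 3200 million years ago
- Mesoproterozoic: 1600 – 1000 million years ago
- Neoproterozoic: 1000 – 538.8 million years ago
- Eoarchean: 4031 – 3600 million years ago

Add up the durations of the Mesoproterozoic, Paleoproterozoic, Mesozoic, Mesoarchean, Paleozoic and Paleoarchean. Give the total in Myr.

Duration is start − end for each: (1600 − 1000) + (2500 − 1600) + (251.902 − 66) + (3200 − 2800) + (538.8 − 251.902) + (3600 − 3200).
That is 600 + 900 + 185.902 + 400 + 286.898 + 400, which totals 2772.8 million years.

2772.8 million years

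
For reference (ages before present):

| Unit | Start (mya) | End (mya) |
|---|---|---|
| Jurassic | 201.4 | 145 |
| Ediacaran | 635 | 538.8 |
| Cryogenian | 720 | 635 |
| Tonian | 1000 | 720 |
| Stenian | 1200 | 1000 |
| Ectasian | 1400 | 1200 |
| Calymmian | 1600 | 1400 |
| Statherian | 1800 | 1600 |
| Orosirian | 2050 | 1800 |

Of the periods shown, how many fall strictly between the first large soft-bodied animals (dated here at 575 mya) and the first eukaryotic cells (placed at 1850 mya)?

6

The older date is 1850 Ma and the younger is 575 Ma.
Periods with start < 1850 and end > 575 Ma: Statherian (1800–1600), Calymmian (1600–1400), Ectasian (1400–1200), Stenian (1200–1000), Tonian (1000–720), Cryogenian (720–635).
That is 6 complete periods.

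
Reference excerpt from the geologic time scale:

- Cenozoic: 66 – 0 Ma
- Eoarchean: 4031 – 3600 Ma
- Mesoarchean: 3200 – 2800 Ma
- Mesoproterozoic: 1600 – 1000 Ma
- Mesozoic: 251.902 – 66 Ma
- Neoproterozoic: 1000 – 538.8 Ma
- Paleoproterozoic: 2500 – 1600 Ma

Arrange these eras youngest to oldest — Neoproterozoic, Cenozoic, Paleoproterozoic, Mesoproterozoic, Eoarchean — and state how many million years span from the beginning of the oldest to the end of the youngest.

Cenozoic → Neoproterozoic → Mesoproterozoic → Paleoproterozoic → Eoarchean; total span 4031 Myr

Start ages (Ma): Eoarchean 4031, Paleoproterozoic 2500, Mesoproterozoic 1600, Neoproterozoic 1000, Cenozoic 66.
Ordered youngest to oldest: Cenozoic, Neoproterozoic, Mesoproterozoic, Paleoproterozoic, Eoarchean.
Span = 4031 − 0 = 4031 Myr.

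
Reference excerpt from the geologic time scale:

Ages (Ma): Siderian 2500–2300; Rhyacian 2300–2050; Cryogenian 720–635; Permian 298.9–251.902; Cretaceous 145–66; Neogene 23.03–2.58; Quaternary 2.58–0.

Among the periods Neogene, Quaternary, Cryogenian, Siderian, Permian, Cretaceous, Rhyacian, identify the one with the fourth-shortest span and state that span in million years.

Durations: Neogene 20.45; Quaternary 2.58; Cryogenian 85; Siderian 200; Permian 46.998; Cretaceous 79; Rhyacian 250 Myr.
Sorted shortest-first: Quaternary (2.58), Neogene (20.45), Permian (46.998), Cretaceous (79), Cryogenian (85), Siderian (200), Rhyacian (250).
The fourth shortest is Cretaceous at 79 Myr.

Cretaceous, 79 million years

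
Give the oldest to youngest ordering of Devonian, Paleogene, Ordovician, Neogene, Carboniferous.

Ordovician, Devonian, Carboniferous, Paleogene, Neogene

Era membership (oldest first within each) — Paleozoic: Ordovician, Devonian, Carboniferous; Cenozoic: Paleogene, Neogene. Paleozoic precedes Mesozoic, which precedes Cenozoic. Concatenating the groups in that era order gives oldest to youngest directly.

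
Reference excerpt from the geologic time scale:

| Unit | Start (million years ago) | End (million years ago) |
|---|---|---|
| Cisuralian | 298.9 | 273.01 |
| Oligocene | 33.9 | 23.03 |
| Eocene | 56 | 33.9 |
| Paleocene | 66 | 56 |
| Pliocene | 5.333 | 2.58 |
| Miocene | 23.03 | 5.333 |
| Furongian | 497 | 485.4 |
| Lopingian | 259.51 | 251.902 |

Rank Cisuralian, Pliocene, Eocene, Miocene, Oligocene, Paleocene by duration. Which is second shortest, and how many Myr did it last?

Paleocene, 10 million years

Start − end for each: Cisuralian 298.9 − 273.01 = 25.89; Pliocene 5.333 − 2.58 = 2.753; Eocene 56 − 33.9 = 22.1; Miocene 23.03 − 5.333 = 17.697; Oligocene 33.9 − 23.03 = 10.87; Paleocene 66 − 56 = 10.
Ranking these from shortest: Pliocene < Paleocene < Oligocene < Miocene < Eocene < Cisuralian.
Position 2 in that ranking is Paleocene, which lasted 10 Myr.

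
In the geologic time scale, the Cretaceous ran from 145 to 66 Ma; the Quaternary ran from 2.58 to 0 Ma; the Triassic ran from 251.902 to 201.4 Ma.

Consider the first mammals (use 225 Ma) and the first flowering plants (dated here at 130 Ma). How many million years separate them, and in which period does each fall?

95 million years apart; the first in the Triassic, the second in the Cretaceous

Elapsed time: 225 − 130 = 95 Myr.
225 Ma lies within 251.902–201.4 Ma: Triassic.
130 Ma lies within 145–66 Ma: Cretaceous.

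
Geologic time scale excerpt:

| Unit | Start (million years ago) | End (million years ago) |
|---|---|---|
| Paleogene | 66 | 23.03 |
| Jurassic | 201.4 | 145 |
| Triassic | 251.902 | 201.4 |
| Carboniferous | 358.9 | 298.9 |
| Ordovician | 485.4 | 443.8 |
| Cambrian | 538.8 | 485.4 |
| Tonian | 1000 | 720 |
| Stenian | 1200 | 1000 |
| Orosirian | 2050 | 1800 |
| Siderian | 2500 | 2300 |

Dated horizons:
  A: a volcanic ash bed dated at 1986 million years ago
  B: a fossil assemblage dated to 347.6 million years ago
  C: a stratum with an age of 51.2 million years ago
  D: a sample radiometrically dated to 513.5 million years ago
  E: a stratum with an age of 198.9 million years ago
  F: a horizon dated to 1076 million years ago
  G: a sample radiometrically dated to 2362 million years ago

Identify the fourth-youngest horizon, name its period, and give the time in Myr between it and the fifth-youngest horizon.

Sorted youngest-first by Ma: C (51.2), E (198.9), B (347.6), D (513.5), F (1076), A (1986), G (2362).
The fourth youngest is D at 513.5 Ma, which lies in 538.8–485.4 Ma: the Cambrian.
The fifth youngest is F at 1076 Ma; separation = |513.5 − 1076| = 562.5 Myr.

D, in the Cambrian; 562.5 million years to F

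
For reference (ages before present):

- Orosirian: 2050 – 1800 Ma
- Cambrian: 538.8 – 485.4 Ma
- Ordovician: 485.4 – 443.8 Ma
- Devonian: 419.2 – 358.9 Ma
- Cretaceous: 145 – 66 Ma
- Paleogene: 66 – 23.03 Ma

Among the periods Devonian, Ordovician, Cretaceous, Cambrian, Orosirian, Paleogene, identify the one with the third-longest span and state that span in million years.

Devonian, 60.3 million years

Durations: Devonian 60.3; Ordovician 41.6; Cretaceous 79; Cambrian 53.4; Orosirian 250; Paleogene 42.97 Myr.
Sorted longest-first: Orosirian (250), Cretaceous (79), Devonian (60.3), Cambrian (53.4), Paleogene (42.97), Ordovician (41.6).
The third longest is Devonian at 60.3 Myr.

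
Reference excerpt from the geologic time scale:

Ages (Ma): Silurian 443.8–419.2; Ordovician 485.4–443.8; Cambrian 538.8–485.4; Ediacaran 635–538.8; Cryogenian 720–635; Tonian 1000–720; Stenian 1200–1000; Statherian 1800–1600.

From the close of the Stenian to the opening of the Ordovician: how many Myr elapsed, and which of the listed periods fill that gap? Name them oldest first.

514.6 million years; Tonian, Cryogenian, Ediacaran, Cambrian

The Stenian closes at 1000 Ma and the Ordovician opens at 485.4 Ma, so the interval is 1000 − 485.4 = 514.6 Myr.
A period fits inside if it starts at or after 1000 Ma and ends at or before 485.4 Ma; oldest first that gives Tonian, Cryogenian, Ediacaran, Cambrian.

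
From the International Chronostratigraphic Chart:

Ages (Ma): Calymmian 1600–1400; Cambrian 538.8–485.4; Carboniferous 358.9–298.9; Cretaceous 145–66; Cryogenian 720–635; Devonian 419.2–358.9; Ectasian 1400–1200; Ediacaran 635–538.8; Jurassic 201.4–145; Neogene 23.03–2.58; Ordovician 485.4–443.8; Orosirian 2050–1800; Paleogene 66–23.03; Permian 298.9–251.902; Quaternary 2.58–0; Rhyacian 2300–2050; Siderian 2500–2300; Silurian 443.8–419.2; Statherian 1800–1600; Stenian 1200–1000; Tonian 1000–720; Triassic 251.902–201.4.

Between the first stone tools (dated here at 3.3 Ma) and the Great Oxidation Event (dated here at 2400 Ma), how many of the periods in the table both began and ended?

The older date is 2400 Ma and the younger is 3.3 Ma.
Periods with start < 2400 and end > 3.3 Ma: Rhyacian (2300–2050), Orosirian (2050–1800), Statherian (1800–1600), Calymmian (1600–1400), Ectasian (1400–1200), Stenian (1200–1000), Tonian (1000–720), Cryogenian (720–635), Ediacaran (635–538.8), Cambrian (538.8–485.4), Ordovician (485.4–443.8), Silurian (443.8–419.2), Devonian (419.2–358.9), Carboniferous (358.9–298.9), Permian (298.9–251.902), Triassic (251.902–201.4), Jurassic (201.4–145), Cretaceous (145–66), Paleogene (66–23.03).
That is 19 complete periods.

19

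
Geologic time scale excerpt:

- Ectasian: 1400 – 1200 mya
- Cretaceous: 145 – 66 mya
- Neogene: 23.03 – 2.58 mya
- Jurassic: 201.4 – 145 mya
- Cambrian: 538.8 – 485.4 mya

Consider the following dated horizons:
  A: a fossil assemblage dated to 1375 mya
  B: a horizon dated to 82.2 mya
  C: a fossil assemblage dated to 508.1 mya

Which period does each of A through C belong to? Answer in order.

A — Ectasian; B — Cretaceous; C — Cambrian

A: 1375 Ma lies in 1400–1200 Ma, so Ectasian.
B: 82.2 Ma lies in 145–66 Ma, so Cretaceous.
C: 508.1 Ma lies in 538.8–485.4 Ma, so Cambrian.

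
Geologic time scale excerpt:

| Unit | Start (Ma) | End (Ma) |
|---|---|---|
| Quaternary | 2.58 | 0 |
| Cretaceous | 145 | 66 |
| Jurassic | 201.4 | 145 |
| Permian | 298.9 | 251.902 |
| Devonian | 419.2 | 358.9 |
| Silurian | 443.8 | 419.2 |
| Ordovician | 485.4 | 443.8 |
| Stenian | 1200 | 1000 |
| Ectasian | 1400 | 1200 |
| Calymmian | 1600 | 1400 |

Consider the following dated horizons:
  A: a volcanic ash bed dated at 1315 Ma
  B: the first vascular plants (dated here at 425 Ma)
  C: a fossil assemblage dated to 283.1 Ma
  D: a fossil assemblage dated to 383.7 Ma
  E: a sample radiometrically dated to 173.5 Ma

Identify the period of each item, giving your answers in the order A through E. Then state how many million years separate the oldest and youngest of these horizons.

A: 1315 Ma lies in 1400–1200 Ma, so Ectasian.
B: 425 Ma lies in 443.8–419.2 Ma, so Silurian.
C: 283.1 Ma lies in 298.9–251.902 Ma, so Permian.
D: 383.7 Ma lies in 419.2–358.9 Ma, so Devonian.
E: 173.5 Ma lies in 201.4–145 Ma, so Jurassic.
Oldest = 1315 Ma, youngest = 173.5 Ma → span 1141.5 Myr.

A — Ectasian; B — Silurian; C — Permian; D — Devonian; E — Jurassic; span 1141.5 million years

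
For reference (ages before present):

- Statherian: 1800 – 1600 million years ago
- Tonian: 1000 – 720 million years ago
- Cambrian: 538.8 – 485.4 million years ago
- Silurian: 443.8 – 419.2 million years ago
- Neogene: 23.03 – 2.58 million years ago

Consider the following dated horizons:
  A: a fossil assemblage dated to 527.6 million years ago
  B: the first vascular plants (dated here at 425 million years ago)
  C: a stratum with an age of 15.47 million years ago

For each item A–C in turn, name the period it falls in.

A — Cambrian; B — Silurian; C — Neogene

A: 527.6 Ma lies in 538.8–485.4 Ma, so Cambrian.
B: 425 Ma lies in 443.8–419.2 Ma, so Silurian.
C: 15.47 Ma lies in 23.03–2.58 Ma, so Neogene.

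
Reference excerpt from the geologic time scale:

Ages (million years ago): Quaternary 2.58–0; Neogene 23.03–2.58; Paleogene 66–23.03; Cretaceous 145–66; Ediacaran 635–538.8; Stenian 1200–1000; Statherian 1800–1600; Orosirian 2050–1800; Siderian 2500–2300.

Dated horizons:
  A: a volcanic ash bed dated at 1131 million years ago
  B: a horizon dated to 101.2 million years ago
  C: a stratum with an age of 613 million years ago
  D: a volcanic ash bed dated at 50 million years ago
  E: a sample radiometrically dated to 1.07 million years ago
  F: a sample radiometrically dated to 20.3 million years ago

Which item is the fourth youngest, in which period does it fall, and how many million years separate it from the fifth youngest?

Smaller Ma means younger, so youngest first: E 1.07 < F 20.3 < D 50 < B 101.2 < C 613 < A 1131.
Counting 4 along gives B (101.2 Ma); the excerpt puts that inside the Cretaceous, 145–66 Ma.
Next in line is C (613 Ma), and 613 − 101.2 = 511.8 Myr.

B, in the Cretaceous; 511.8 million years to C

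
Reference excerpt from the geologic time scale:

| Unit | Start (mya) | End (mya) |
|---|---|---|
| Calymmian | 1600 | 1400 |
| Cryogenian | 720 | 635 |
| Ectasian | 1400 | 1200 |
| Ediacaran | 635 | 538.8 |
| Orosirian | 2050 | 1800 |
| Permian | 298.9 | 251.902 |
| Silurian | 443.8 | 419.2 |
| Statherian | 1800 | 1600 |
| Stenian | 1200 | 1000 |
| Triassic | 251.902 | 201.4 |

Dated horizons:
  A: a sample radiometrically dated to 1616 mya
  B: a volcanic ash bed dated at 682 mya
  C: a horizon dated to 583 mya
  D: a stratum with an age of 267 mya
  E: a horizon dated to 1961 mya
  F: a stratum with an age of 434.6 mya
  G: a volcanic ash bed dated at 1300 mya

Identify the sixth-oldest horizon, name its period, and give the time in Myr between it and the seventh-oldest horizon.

F, in the Silurian; 167.6 million years to D

Larger Ma means older, so oldest first: E 1961 > A 1616 > G 1300 > B 682 > C 583 > F 434.6 > D 267.
Counting 6 along gives F (434.6 Ma); the excerpt puts that inside the Silurian, 443.8–419.2 Ma.
Next in line is D (267 Ma), and 434.6 − 267 = 167.6 Myr.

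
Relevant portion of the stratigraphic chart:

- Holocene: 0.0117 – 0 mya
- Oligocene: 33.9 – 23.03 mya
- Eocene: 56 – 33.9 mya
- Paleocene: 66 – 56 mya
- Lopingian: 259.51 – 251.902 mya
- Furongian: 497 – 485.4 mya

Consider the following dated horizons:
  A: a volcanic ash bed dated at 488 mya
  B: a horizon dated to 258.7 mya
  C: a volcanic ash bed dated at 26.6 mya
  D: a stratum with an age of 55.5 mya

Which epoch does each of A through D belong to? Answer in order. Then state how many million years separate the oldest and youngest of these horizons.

A — Furongian; B — Lopingian; C — Oligocene; D — Eocene; span 461.4 million years

Match each age against the start–end ranges in the excerpt: A = 488 Ma → Furongian (497–485.4); B = 258.7 Ma → Lopingian (259.51–251.902); C = 26.6 Ma → Oligocene (33.9–23.03); D = 55.5 Ma → Eocene (56–33.9).
The largest age is 488 Ma and the smallest is 26.6 Ma; their difference is 461.4 Myr.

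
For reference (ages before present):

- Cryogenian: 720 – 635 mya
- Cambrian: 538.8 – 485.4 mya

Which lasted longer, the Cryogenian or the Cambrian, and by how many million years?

Cryogenian, by 31.6 million years

Cryogenian: 720 − 635 = 85 Myr.
Cambrian: 538.8 − 485.4 = 53.4 Myr.
Difference: 85 − 53.4 = 31.6 Myr, so the Cryogenian was longer.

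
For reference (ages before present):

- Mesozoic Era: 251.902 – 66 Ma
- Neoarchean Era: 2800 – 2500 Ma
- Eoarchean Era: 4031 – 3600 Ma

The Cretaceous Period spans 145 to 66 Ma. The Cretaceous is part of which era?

The Cretaceous (145–66 Ma) lies entirely within 251.902–66 Ma, the Mesozoic Era.

Mesozoic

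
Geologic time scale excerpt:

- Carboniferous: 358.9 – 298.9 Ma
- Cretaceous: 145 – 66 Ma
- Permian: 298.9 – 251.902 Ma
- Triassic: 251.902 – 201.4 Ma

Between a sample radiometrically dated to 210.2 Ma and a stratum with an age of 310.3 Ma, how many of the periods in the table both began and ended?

310.3 Ma sits inside the Carboniferous (358.9–298.9) and 210.2 Ma inside the Triassic (251.902–201.4); neither of those is wholly between the two dates.
The listed periods lying completely between them are Permian — 1 in all.

1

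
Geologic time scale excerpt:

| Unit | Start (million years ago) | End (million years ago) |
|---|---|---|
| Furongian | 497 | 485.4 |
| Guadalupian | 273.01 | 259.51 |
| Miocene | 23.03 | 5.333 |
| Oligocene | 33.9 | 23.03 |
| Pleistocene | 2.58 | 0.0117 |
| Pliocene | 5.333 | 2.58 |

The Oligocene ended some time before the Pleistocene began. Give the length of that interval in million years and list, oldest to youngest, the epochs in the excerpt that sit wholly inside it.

End of Oligocene = 23.03 Ma; start of Pleistocene = 2.58 Ma.
Gap = 23.03 − 2.58 = 20.45 Myr.
Epochs wholly inside 23.03–2.58 Ma: Miocene (23.03–5.333), Pliocene (5.333–2.58).

20.45 million years; Miocene, Pliocene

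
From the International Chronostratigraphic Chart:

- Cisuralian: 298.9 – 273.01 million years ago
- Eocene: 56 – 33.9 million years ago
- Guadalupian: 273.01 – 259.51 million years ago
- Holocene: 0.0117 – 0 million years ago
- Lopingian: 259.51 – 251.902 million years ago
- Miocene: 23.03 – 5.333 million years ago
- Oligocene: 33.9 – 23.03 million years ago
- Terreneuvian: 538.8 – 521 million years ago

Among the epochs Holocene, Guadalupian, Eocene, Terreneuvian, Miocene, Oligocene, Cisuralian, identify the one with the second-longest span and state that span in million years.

Durations: Holocene 0.0117; Guadalupian 13.5; Eocene 22.1; Terreneuvian 17.8; Miocene 17.697; Oligocene 10.87; Cisuralian 25.89 Myr.
Sorted longest-first: Cisuralian (25.89), Eocene (22.1), Terreneuvian (17.8), Miocene (17.697), Guadalupian (13.5), Oligocene (10.87), Holocene (0.0117).
The second longest is Eocene at 22.1 Myr.

Eocene, 22.1 million years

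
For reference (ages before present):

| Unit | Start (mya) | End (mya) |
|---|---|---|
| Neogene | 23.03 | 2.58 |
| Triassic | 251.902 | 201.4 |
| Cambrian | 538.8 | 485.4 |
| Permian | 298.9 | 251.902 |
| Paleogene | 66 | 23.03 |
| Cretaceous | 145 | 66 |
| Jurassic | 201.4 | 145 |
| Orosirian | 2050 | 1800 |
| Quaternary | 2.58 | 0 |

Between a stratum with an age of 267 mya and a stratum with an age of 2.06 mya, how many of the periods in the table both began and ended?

The older date is 267 Ma and the younger is 2.06 Ma.
Periods with start < 267 and end > 2.06 Ma: Triassic (251.902–201.4), Jurassic (201.4–145), Cretaceous (145–66), Paleogene (66–23.03), Neogene (23.03–2.58).
That is 5 complete periods.

5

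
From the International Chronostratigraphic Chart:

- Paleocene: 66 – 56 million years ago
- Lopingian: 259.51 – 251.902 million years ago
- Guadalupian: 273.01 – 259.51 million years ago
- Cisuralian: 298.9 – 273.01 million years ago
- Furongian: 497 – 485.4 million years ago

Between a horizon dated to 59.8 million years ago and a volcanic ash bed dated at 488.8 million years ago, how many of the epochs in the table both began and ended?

488.8 Ma sits inside the Furongian (497–485.4) and 59.8 Ma inside the Paleocene (66–56); neither of those is wholly between the two dates.
The listed epochs lying completely between them are Cisuralian, Guadalupian, Lopingian — 3 in all.

3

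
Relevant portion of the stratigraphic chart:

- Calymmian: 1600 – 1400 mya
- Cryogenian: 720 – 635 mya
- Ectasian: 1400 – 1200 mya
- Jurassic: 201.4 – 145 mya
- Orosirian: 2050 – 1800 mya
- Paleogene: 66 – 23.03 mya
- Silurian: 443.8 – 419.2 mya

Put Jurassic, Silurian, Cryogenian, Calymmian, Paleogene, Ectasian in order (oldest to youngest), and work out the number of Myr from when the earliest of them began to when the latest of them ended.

Start ages (Ma): Calymmian 1600, Ectasian 1400, Cryogenian 720, Silurian 443.8, Jurassic 201.4, Paleogene 66.
Ordered oldest to youngest: Calymmian, Ectasian, Cryogenian, Silurian, Jurassic, Paleogene.
Span = 1600 − 23.03 = 1576.97 Myr.

Calymmian, Ectasian, Cryogenian, Silurian, Jurassic, Paleogene; total span 1576.97 Myr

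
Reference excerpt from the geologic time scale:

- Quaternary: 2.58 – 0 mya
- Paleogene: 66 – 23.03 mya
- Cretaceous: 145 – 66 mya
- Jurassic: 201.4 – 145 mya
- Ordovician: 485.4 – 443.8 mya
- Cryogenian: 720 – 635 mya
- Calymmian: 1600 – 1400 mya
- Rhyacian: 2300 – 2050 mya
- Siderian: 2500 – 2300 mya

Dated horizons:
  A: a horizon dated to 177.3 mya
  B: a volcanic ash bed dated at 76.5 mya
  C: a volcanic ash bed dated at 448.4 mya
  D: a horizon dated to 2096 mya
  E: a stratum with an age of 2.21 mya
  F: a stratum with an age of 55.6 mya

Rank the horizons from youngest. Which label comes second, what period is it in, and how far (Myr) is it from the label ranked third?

Smaller Ma means younger, so youngest first: E 2.21 < F 55.6 < B 76.5 < A 177.3 < C 448.4 < D 2096.
Counting 2 along gives F (55.6 Ma); the excerpt puts that inside the Paleogene, 66–23.03 Ma.
Next in line is B (76.5 Ma), and 76.5 − 55.6 = 20.9 Myr.

F, in the Paleogene; 20.9 million years to B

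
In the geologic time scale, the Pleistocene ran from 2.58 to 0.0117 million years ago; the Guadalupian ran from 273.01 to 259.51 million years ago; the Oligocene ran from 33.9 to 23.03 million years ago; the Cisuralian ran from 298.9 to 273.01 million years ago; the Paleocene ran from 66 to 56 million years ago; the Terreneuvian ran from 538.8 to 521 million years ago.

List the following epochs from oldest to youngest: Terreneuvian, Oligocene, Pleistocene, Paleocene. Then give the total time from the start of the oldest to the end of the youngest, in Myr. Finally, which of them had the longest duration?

Terreneuvian → Paleocene → Oligocene → Pleistocene; total span 538.7883 Myr; longest is Terreneuvian

Start ages (Ma): Terreneuvian 538.8, Paleocene 66, Oligocene 33.9, Pleistocene 2.58.
Ordered oldest to youngest: Terreneuvian, Paleocene, Oligocene, Pleistocene.
Span = 538.8 − 0.0117 = 538.7883 Myr.
Durations: Oligocene 10.87, Terreneuvian 17.8, Paleocene 10, Pleistocene 2.5683 → longest is Terreneuvian (17.8 Myr).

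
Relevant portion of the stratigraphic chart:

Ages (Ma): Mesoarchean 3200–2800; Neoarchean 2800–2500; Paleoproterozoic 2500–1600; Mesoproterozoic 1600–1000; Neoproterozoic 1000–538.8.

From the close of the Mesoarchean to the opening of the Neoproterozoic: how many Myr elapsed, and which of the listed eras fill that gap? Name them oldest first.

1800 million years; Neoarchean, Paleoproterozoic, Mesoproterozoic

The Mesoarchean closes at 2800 Ma and the Neoproterozoic opens at 1000 Ma, so the interval is 2800 − 1000 = 1800 Myr.
An era fits inside if it starts at or after 2800 Ma and ends at or before 1000 Ma; oldest first that gives Neoarchean, Paleoproterozoic, Mesoproterozoic.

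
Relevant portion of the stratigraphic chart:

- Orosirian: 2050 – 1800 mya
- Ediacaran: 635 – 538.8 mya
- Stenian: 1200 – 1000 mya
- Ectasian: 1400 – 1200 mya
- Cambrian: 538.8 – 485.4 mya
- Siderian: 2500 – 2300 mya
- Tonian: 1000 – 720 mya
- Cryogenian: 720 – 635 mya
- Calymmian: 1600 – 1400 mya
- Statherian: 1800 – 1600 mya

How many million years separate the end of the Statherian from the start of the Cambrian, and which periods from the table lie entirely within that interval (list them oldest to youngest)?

1061.2 million years; Calymmian, Ectasian, Stenian, Tonian, Cryogenian, Ediacaran

The Statherian closes at 1600 Ma and the Cambrian opens at 538.8 Ma, so the interval is 1600 − 538.8 = 1061.2 Myr.
A period fits inside if it starts at or after 1600 Ma and ends at or before 538.8 Ma; oldest first that gives Calymmian, Ectasian, Stenian, Tonian, Cryogenian, Ediacaran.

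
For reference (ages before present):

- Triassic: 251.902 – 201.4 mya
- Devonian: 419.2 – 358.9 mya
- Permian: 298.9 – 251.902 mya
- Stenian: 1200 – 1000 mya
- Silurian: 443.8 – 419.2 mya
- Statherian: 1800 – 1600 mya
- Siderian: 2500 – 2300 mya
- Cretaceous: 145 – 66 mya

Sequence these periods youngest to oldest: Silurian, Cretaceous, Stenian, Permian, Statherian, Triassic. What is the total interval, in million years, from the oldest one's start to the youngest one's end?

From the excerpt: Silurian 443.8–419.2; Cretaceous 145–66; Stenian 1200–1000; Permian 298.9–251.902; Statherian 1800–1600; Triassic 251.902–201.4 (Ma).
Larger Ma is earlier, so the oldest is Statherian and the youngest is Cretaceous; youngest to oldest: Cretaceous, Triassic, Permian, Silurian, Stenian, Statherian.
Oldest start 1800 minus youngest end 66 gives 1734 Myr overall.

Cretaceous → Triassic → Permian → Silurian → Stenian → Statherian; total span 1734 Myr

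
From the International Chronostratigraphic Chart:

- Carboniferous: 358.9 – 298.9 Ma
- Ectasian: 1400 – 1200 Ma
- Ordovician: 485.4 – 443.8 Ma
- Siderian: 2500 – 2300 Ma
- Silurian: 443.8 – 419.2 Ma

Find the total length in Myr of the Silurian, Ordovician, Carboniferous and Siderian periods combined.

326.2 million years

Duration is start − end for each: (443.8 − 419.2) + (485.4 − 443.8) + (358.9 − 298.9) + (2500 − 2300).
That is 24.6 + 41.6 + 60 + 200, which totals 326.2 million years.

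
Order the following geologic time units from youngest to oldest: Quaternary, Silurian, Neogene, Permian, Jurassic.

Quaternary, then Neogene, then Jurassic, then Permian, then Silurian

Group by era (each group listed oldest first) — Paleozoic: Silurian, Permian; Mesozoic: Jurassic; Cenozoic: Neogene, Quaternary. The eras run Paleozoic → Mesozoic → Cenozoic. Concatenating the groups in that era order and then reversing gives youngest to oldest.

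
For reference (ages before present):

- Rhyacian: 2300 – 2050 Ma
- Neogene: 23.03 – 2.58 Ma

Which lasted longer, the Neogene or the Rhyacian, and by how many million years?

Rhyacian, by 229.55 million years

Neogene: 23.03 − 2.58 = 20.45 Myr.
Rhyacian: 2300 − 2050 = 250 Myr.
Difference: 250 − 20.45 = 229.55 Myr, so the Rhyacian was longer.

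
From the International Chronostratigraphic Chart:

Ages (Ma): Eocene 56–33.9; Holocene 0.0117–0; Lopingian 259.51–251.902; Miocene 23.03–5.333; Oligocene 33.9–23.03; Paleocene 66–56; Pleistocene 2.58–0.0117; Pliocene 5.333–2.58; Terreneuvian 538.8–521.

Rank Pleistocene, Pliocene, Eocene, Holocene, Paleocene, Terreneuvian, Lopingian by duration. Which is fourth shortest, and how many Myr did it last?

Lopingian, 7.608 million years

Start − end for each: Pleistocene 2.58 − 0.0117 = 2.5683; Pliocene 5.333 − 2.58 = 2.753; Eocene 56 − 33.9 = 22.1; Holocene 0.0117 − 0 = 0.0117; Paleocene 66 − 56 = 10; Terreneuvian 538.8 − 521 = 17.8; Lopingian 259.51 − 251.902 = 7.608.
Ranking these from shortest: Holocene < Pleistocene < Pliocene < Lopingian < Paleocene < Terreneuvian < Eocene.
Position 4 in that ranking is Lopingian, which lasted 7.608 Myr.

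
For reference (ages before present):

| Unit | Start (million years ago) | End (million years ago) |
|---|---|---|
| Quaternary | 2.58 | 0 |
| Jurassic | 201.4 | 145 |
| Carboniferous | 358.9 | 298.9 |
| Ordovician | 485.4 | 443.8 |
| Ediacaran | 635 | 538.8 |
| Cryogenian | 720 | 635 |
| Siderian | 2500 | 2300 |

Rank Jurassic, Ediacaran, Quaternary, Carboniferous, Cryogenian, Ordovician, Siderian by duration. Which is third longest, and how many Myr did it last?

Cryogenian, 85 million years

Start − end for each: Jurassic 201.4 − 145 = 56.4; Ediacaran 635 − 538.8 = 96.2; Quaternary 2.58 − 0 = 2.58; Carboniferous 358.9 − 298.9 = 60; Cryogenian 720 − 635 = 85; Ordovician 485.4 − 443.8 = 41.6; Siderian 2500 − 2300 = 200.
Ranking these from longest: Siderian > Ediacaran > Cryogenian > Carboniferous > Jurassic > Ordovician > Quaternary.
Position 3 in that ranking is Cryogenian, which lasted 85 Myr.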